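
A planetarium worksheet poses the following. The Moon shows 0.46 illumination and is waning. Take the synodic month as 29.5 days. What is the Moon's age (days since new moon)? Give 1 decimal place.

22.5 days

cos θ = 1 − 2f = 0.080, giving a principal value of 85.4°.
A waning Moon lies in 180°–360°, so θ = 360° − 85.4° = 274.6°.
At 360°/29.5 d per day, 274.6° corresponds to 22.50 days.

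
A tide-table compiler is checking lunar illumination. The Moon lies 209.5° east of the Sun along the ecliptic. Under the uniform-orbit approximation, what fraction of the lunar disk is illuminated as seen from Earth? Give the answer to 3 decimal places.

0.935

Half-versine of 209.5°: (1 − (-0.870))/2 = 0.935.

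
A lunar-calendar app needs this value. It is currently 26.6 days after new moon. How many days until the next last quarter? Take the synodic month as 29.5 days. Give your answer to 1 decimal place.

25.0 days

Last quarter occurs at elongation 270°, i.e. at age 29.5 × 270/360 = 22.125 d.
Already past this cycle's last quarter; the next is at 22.125 + 29.5 = 51.625 d, so 51.625 − 26.6 = 25.025 days.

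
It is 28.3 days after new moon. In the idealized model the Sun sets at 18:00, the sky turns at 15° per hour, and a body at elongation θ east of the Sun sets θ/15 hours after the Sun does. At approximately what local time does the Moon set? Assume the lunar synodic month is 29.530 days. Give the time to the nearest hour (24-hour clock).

Elongation θ = 360° × 28.3/29.530 ≈ 345.0°.
At 15° of sky rotation per hour, 345.0° corresponds to a 23.00 h lag.
18:00 + 23.00 h ≈ 17:00 → 17:00 to the nearest hour.

17:00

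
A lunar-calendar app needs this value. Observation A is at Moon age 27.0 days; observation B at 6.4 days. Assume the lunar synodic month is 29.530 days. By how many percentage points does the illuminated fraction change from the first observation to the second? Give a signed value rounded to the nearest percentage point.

+33 pp

θ₁ = 360° × 27.0/29.530 = 329.2°, f₁ = (1 − cos θ₁)/2 = 0.071.
θ₂ = 360° × 6.4/29.530 = 78.0°, f₂ = (1 − cos θ₂)/2 = 0.396.
Change = f₂ − f₁ = +0.326 → +33 percentage points.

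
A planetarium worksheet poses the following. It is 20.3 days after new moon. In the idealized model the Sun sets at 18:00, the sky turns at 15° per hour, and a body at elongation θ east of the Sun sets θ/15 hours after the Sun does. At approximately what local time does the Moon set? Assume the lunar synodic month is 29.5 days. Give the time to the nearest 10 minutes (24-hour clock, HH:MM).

10:30

Phase angle: θ = 360°·(20.3 d)/(29.5 d) = 247.7°.
Delay after the Sun = 247.7° / (15°/h) ≈ 16.52 h.
18:00 + 16.515 h ≈ 10:31 → 10:30 to the nearest ten minutes.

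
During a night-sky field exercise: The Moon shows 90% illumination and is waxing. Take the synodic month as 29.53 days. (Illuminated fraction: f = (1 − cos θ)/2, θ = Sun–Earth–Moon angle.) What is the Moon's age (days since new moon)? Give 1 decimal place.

cos θ = 1 − 2f = -0.800, giving a principal value of 143.1°.
The Moon is waxing (0°–180°), so θ = 143.1° directly.
Age = 29.53 × 143.1°/360° ≈ 11.74 days.

11.7 days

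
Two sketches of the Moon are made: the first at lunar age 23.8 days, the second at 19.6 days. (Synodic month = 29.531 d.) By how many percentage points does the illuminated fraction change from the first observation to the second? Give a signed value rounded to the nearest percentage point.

θ₁ = 360° × 23.8/29.531 = 290.1°, f₁ = (1 − cos θ₁)/2 = 0.328.
θ₂ = 360° × 19.6/29.531 = 238.9°, f₂ = (1 − cos θ₂)/2 = 0.758.
Change = f₂ − f₁ = +0.430 → +43 percentage points.

+43 pp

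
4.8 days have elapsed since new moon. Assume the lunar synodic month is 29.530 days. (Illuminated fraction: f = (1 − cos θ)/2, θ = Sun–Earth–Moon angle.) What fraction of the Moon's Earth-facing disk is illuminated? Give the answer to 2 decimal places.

Phase angle: θ = 360°·(4.8 d)/(29.530 d) = 58.5°.
With cos θ = 0.522, the lit fraction is (1 − 0.522)/2 ≈ 0.239.

0.24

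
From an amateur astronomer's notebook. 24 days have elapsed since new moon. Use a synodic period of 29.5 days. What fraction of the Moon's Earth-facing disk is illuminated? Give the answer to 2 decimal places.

Phase angle: θ = 360°·(24 d)/(29.5 d) = 292.9°.
Illuminated fraction = (1 − cos 292.9°)/2 = (1 − 0.389)/2 ≈ 0.306.

0.31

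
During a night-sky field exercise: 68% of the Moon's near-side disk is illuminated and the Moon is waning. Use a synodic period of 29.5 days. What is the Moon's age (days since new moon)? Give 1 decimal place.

From f = (1 − cos θ)/2: cos θ = 1 − 2×0.68 = -0.360; arccos → 111.1°.
A waning Moon lies in 180°–360°, so θ = 360° − 111.1° = 248.9°.
At 360°/29.5 d per day, 248.9° corresponds to 20.40 days.

20.4 days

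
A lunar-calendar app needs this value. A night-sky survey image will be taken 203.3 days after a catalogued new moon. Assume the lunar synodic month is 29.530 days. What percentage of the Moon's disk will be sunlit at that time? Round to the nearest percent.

13%

203.3 d spans 6 complete synodic months (6 × 29.530 = 177.18 d) plus 26.12 d.
Elongation θ = 360° × 26.12/29.530 ≈ 318.4°.
cos 318.4° = 0.748, so f = (1 − 0.748)/2 = 0.126, so 13%.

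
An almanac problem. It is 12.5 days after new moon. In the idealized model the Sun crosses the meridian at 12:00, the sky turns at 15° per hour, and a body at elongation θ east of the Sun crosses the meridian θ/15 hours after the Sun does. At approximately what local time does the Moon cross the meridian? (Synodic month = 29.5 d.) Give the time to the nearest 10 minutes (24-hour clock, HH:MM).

The Moon has covered 12.5/29.5 of its cycle, so θ ≈ 360° × 12.5/29.5 = 152.5°.
Delay after the Sun = 152.5° / (15°/h) ≈ 10.17 h.
12:00 + 10.169 h ≈ 22:10 → 22:10 to the nearest ten minutes.

22:10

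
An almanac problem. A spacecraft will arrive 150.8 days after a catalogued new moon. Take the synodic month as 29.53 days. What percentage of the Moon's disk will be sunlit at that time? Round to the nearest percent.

11%

150.8/29.53 = 5.107 lunations, so 5 complete cycles and 3.15 d into the next.
The Moon has covered 3.15/29.53 of its cycle, so θ ≈ 360° × 3.15/29.53 = 38.4°.
cos 38.4° = 0.784, so f = (1 − 0.784)/2 = 0.108, so 11%.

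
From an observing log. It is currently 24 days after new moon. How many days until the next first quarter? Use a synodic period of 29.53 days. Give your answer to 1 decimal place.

First quarter occurs at elongation 90°, i.e. at age 29.53 × 90/360 = 7.383 d.
This lunation's first quarter (7.383 d) has passed, so add one period: 36.913 − 24 = 12.913 days.

12.9 days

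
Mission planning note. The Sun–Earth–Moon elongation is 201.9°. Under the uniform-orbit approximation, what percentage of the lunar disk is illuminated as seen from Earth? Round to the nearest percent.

96%

f = (1 − cos 201.9°)/2 = (1 − (-0.928))/2 ≈ 0.964, i.e. 96%.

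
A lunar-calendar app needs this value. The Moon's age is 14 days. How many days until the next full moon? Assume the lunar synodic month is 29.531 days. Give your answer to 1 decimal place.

Full moon is 0.5 of the way through the cycle: age 0.5 × 29.531 = 14.765 d.
That is 14.765 − 14 = 0.765 days ahead.

0.8 days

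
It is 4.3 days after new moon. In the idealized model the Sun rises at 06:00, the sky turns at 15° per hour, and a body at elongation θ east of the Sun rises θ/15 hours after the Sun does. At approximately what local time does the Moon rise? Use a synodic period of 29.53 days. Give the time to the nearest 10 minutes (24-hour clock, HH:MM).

09:30

Elongation θ = 360° × 4.3/29.53 ≈ 52.4°.
At 15° of sky rotation per hour, 52.4° corresponds to a 3.49 h lag.
06:00 + 3.495 h ≈ 09:30 → 09:30 to the nearest ten minutes.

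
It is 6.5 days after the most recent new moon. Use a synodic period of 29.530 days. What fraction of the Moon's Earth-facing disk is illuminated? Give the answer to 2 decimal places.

Phase angle: θ = 360°·(6.5 d)/(29.530 d) = 79.2°.
Illuminated fraction = (1 − cos 79.2°)/2 = (1 − 0.187)/2 ≈ 0.407.

0.41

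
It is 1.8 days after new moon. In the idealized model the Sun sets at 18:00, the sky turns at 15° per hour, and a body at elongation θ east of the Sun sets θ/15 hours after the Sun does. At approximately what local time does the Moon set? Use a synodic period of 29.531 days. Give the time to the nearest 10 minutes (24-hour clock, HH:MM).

19:30

The Moon has covered 1.8/29.531 of its cycle, so θ ≈ 360° × 1.8/29.531 = 21.9°.
At 15° of sky rotation per hour, 21.9° corresponds to a 1.46 h lag.
18:00 + 1.463 h ≈ 19:28 → 19:30 to the nearest ten minutes.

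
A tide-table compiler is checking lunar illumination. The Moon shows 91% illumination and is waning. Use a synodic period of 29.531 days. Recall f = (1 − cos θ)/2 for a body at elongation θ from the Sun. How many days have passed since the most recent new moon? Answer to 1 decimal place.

17.6 days

Invert f = (1 − cos θ)/2 to get cos θ = 1 − 2(0.91) = -0.820, hence θ₀ = arccos -0.820 = 145.1°.
A waning Moon lies in 180°–360°, so θ = 360° − 145.1° = 214.9°.
At 360°/29.531 d per day, 214.9° corresponds to 17.63 days.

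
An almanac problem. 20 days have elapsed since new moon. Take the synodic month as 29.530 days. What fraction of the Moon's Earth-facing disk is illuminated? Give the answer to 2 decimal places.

Phase angle: θ = 360°·(20 d)/(29.530 d) = 243.8°.
Illuminated fraction = (1 − cos 243.8°)/2 = (1 − (-0.441))/2 ≈ 0.721.

0.72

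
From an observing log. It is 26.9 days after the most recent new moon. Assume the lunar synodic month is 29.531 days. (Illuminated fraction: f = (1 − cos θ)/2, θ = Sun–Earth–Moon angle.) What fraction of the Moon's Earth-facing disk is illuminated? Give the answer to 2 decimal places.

Elongation θ = 360° × 26.9/29.531 ≈ 327.9°.
Illuminated fraction = (1 − cos 327.9°)/2 = (1 − 0.847)/2 ≈ 0.076.

0.08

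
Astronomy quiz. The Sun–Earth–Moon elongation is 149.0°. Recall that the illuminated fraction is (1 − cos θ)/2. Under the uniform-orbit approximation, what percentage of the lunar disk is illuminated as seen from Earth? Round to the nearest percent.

93%

cos 149.0° = (-0.857), so f = (1 − (-0.857))/2 = 0.929, i.e. 93%.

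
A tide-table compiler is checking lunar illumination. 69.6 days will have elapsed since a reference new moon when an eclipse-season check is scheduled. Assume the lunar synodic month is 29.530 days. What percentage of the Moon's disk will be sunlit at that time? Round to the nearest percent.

69.6 d spans 2 complete synodic months (2 × 29.530 = 59.06 d) plus 10.54 d.
Elongation θ = 360° × 10.54/29.530 ≈ 128.5°.
With cos θ = (-0.622), the lit fraction is (1 − (-0.622))/2 ≈ 0.811, so 81%.

81%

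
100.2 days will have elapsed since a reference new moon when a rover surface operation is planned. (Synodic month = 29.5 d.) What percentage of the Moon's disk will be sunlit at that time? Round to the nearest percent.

100.2/29.5 = 3.397 lunations, so 3 complete cycles and 11.70 d into the next.
Phase angle: θ = 360°·(11.70 d)/(29.5 d) = 142.8°.
With cos θ = (-0.796), the lit fraction is (1 − (-0.796))/2 ≈ 0.898, so 90%.

90%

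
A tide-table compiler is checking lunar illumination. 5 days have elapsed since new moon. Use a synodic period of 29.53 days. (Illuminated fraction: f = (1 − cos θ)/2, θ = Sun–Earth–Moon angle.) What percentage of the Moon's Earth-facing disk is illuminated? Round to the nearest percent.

Elongation θ = 360° × 5/29.53 ≈ 61.0°.
With cos θ = 0.485, the lit fraction is (1 − 0.485)/2 ≈ 0.257, so 26%.

26%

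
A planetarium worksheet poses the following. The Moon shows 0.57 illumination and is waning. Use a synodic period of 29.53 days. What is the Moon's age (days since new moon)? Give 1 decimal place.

21.5 days

From f = (1 − cos θ)/2: cos θ = 1 − 2×0.57 = -0.140; arccos → 98.0°.
Waning ⇒ past full, so θ = 360° − 98.0° = 262.0°.
At 360°/29.53 d per day, 262.0° corresponds to 21.49 days.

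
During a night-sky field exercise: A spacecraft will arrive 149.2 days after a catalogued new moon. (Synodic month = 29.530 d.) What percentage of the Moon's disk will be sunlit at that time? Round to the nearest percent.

3%

149.2 d spans 5 complete synodic months (5 × 29.530 = 147.65 d) plus 1.55 d.
Elongation θ = 360° × 1.55/29.530 ≈ 18.9°.
With cos θ = 0.946, the lit fraction is (1 − 0.946)/2 ≈ 0.027, so 3%.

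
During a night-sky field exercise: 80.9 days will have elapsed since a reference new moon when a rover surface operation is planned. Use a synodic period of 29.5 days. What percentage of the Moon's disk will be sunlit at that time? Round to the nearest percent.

52%

80.9 d spans 2 complete synodic months (2 × 29.5 = 59.00 d) plus 21.90 d.
The Moon has covered 21.90/29.5 of its cycle, so θ ≈ 360° × 21.90/29.5 = 267.3°.
With cos θ = (-0.048), the lit fraction is (1 − (-0.048))/2 ≈ 0.524, so 52%.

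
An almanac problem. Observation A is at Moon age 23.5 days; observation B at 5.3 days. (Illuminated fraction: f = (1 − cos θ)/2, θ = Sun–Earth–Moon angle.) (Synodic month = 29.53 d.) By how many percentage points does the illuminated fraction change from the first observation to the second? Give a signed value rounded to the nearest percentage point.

First observation: θ = 360°·23.5/29.53 = 286.5°, so f = 0.358.
Second observation: θ = 64.6°, f = 0.286.
Δf = 0.286 − 0.358 = -0.072, i.e. -7 pp.

-7 pp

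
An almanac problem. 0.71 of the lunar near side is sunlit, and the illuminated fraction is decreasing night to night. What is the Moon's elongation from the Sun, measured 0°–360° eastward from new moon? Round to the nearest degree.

245°

Invert f = (1 − cos θ)/2 to get cos θ = 1 − 2(0.71) = -0.420, hence θ₀ = arccos -0.420 = 114.8°.
Waning ⇒ past full, so θ = 360° − 114.8° = 245.2°.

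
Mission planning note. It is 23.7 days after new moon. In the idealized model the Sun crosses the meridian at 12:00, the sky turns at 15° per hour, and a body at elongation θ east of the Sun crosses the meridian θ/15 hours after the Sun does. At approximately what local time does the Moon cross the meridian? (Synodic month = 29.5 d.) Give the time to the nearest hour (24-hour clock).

07:00

Phase angle: θ = 360°·(23.7 d)/(29.5 d) = 289.2°.
The Moon trails the Sun by θ/15 = 289.2/15 ≈ 19.28 hours.
12:00 + 19.28 h ≈ 07:17 → 07:00 to the nearest hour.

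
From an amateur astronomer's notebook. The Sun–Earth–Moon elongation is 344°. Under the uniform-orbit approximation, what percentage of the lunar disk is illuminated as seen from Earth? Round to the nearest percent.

2%

f = (1 − cos 344°)/2 = (1 − 0.961)/2 ≈ 0.019, i.e. 2%.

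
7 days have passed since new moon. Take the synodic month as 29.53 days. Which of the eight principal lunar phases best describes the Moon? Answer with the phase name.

first quarter

θ ≈ 360° × 7/29.53 = 85°, which falls in the first quarter sector.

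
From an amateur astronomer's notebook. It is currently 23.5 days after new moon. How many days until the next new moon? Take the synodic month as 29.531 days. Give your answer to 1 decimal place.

The next new moon completes the synodic month: 29.531 − 23.5 = 6.031 days.

6.0 days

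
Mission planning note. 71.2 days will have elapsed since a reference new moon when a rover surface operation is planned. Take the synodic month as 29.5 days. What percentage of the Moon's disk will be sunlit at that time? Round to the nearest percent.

93%

Reduce mod P: 71.2 − 2×29.5 = 12.20 d into the current lunation.
The Moon has covered 12.20/29.5 of its cycle, so θ ≈ 360° × 12.20/29.5 = 148.9°.
With cos θ = (-0.856), the lit fraction is (1 − (-0.856))/2 ≈ 0.928, so 93%.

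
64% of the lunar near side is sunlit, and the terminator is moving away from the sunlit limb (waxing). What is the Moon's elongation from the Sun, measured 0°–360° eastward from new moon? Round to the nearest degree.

106°

From f = (1 − cos θ)/2: cos θ = 1 − 2×0.64 = -0.280; arccos → 106.3°.
Waxing ⇒ before full, so θ = 106.3°.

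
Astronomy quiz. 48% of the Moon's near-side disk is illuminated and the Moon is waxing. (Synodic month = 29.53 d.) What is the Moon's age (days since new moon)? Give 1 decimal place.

7.2 days

Invert f = (1 − cos θ)/2 to get cos θ = 1 − 2(0.48) = 0.040, hence θ₀ = arccos 0.040 = 87.7°.
The Moon is waxing (0°–180°), so θ = 87.7° directly.
At 360°/29.53 d per day, 87.7° corresponds to 7.19 days.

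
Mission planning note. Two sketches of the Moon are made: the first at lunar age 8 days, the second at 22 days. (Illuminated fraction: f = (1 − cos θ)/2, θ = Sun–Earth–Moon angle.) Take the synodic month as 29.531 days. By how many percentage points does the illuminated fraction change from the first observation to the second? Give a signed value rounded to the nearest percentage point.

θ₁ = 360° × 8/29.531 = 97.5°, f₁ = (1 − cos θ₁)/2 = 0.565.
θ₂ = 360° × 22/29.531 = 268.2°, f₂ = (1 − cos θ₂)/2 = 0.516.
Change = f₂ − f₁ = -0.050 → -5 percentage points.

-5 pp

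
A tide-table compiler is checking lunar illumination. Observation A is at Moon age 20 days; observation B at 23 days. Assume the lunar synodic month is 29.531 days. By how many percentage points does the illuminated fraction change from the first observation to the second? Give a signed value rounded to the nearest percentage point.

-31 pp

θ₁ = 360° × 20/29.531 = 243.8°, f₁ = (1 − cos θ₁)/2 = 0.721.
θ₂ = 360° × 23/29.531 = 280.4°, f₂ = (1 − cos θ₂)/2 = 0.410.
Change = f₂ − f₁ = -0.311 → -31 percentage points.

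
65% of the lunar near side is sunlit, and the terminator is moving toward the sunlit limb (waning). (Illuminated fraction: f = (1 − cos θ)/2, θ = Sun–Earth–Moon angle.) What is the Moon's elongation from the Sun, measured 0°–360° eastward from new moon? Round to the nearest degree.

253°

Invert f = (1 − cos θ)/2 to get cos θ = 1 − 2(0.65) = -0.300, hence θ₀ = arccos -0.300 = 107.5°.
A waning Moon lies in 180°–360°, so θ = 360° − 107.5° = 252.5°.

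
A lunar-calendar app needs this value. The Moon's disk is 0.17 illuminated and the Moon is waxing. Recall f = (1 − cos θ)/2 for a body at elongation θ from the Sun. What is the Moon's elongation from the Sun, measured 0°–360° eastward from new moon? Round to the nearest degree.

cos θ = 1 − 2f = 0.660, giving a principal value of 48.7°.
Before full moon the principal value applies: θ = 48.7°.

49°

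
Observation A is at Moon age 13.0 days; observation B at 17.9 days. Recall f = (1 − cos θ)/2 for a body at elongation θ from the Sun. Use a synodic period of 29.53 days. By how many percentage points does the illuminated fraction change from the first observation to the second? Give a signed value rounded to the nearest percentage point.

-7 pp

First observation: θ = 360°·13.0/29.53 = 158.5°, so f = 0.965.
Second observation: θ = 218.2°, f = 0.893.
Δf = 0.893 − 0.965 = -0.072, i.e. -7 pp.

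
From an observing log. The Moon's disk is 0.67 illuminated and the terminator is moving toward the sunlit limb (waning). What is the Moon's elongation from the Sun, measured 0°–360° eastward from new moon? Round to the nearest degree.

Invert f = (1 − cos θ)/2 to get cos θ = 1 − 2(0.67) = -0.340, hence θ₀ = arccos -0.340 = 109.9°.
Waning ⇒ past full, so θ = 360° − 109.9° = 250.1°.

250°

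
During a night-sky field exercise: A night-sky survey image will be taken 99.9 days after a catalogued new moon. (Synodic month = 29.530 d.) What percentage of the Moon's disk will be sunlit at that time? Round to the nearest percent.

Reduce mod P: 99.9 − 3×29.530 = 11.31 d into the current lunation.
Elongation θ = 360° × 11.31/29.530 ≈ 137.9°.
With cos θ = (-0.742), the lit fraction is (1 − (-0.742))/2 ≈ 0.871, so 87%.

87%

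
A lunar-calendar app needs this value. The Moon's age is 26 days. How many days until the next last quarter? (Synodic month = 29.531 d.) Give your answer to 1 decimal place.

Last quarter is 0.75 of the way through the cycle: age 0.75 × 29.531 = 22.148 d.
Already past this cycle's last quarter; the next is at 22.148 + 29.531 = 51.679 d, so 51.679 − 26 = 25.679 days.

25.7 days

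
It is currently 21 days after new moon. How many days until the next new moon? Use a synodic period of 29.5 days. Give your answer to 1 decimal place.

One full lunation from the last new moon is 29.5 d; remaining = 29.5 − 21 = 8.500 d.

8.5 days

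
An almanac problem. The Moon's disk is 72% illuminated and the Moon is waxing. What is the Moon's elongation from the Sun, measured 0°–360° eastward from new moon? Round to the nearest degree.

116°

From f = (1 − cos θ)/2: cos θ = 1 − 2×0.72 = -0.440; arccos → 116.1°.
The Moon is waxing (0°–180°), so θ = 116.1° directly.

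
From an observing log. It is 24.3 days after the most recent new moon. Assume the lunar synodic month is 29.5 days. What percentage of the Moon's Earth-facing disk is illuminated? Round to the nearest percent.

28%

Elongation θ = 360° × 24.3/29.5 ≈ 296.5°.
cos 296.5° = 0.447, so f = (1 − 0.447)/2 = 0.277, so 28%.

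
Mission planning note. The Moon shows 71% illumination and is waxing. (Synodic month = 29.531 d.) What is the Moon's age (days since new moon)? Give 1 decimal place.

9.4 days

cos θ = 1 − 2f = -0.420, giving a principal value of 114.8°.
The Moon is waxing (0°–180°), so θ = 114.8° directly.
At 360°/29.531 d per day, 114.8° corresponds to 9.42 days.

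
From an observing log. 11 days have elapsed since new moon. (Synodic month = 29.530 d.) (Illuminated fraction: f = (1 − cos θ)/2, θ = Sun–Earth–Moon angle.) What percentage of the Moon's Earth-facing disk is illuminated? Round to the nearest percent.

85%

Phase angle: θ = 360°·(11 d)/(29.530 d) = 134.1°.
cos 134.1° = (-0.696), so f = (1 − (-0.696))/2 = 0.848, so 85%.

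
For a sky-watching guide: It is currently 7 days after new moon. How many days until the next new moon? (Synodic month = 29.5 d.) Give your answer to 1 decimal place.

One full lunation from the last new moon is 29.5 d; remaining = 29.5 − 7 = 22.500 d.

22.5 days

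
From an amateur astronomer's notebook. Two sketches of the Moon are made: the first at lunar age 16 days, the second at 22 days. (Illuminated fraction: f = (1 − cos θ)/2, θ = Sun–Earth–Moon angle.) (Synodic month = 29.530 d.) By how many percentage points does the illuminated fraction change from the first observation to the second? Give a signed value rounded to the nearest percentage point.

First observation: θ = 360°·16/29.530 = 195.1°, so f = 0.983.
Second observation: θ = 268.2°, f = 0.516.
Δf = 0.516 − 0.983 = -0.467, i.e. -47 pp.

-47 percentage points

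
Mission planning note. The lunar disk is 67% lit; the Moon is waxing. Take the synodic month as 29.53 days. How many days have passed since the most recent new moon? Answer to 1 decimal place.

From f = (1 − cos θ)/2: cos θ = 1 − 2×0.67 = -0.340; arccos → 109.9°.
Waxing ⇒ before full, so θ = 109.9°.
That fraction of the synodic month is 109.9/360 × 29.53 d ≈ 9.01 d.

9.0 days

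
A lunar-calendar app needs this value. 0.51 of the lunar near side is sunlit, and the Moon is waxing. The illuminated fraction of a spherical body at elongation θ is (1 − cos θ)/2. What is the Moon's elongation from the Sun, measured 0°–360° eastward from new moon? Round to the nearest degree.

91°

cos θ = 1 − 2f = -0.020, giving a principal value of 91.1°.
Before full moon the principal value applies: θ = 91.1°.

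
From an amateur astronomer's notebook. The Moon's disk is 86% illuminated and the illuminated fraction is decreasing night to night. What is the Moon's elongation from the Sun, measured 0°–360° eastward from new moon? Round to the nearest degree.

cos θ = 1 − 2f = -0.720, giving a principal value of 136.1°.
A waning Moon lies in 180°–360°, so θ = 360° − 136.1° = 223.9°.

224°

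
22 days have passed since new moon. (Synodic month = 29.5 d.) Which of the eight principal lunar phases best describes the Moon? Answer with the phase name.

last quarter

θ ≈ 360° × 22/29.5 = 268°, which falls in the last quarter sector.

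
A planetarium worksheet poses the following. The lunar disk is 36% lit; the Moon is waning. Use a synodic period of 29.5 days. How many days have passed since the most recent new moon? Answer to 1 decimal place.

From f = (1 − cos θ)/2: cos θ = 1 − 2×0.36 = 0.280; arccos → 73.7°.
Since the Moon is past full (waning), take the reflex angle: θ = 360° − 73.7° = 286.3°.
At 360°/29.5 d per day, 286.3° corresponds to 23.46 days.

23.5 days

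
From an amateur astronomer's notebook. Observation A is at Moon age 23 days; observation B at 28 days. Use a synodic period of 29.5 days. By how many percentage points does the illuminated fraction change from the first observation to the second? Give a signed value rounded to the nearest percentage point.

-38 pp

θ₁ = 360° × 23/29.5 = 280.7°, f₁ = (1 − cos θ₁)/2 = 0.407.
θ₂ = 360° × 28/29.5 = 341.7°, f₂ = (1 − cos θ₂)/2 = 0.025.
Change = f₂ − f₁ = -0.382 → -38 percentage points.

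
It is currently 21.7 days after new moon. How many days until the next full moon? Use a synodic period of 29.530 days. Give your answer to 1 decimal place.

Full moon is 0.5 of the way through the cycle: age 0.5 × 29.530 = 14.765 d.
This lunation's full moon (14.765 d) has passed, so add one period: 44.295 − 21.7 = 22.595 days.

22.6 days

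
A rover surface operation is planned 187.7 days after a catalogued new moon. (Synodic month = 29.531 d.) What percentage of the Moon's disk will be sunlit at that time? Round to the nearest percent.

187.7/29.531 = 6.356 lunations, so 6 complete cycles and 10.51 d into the next.
Phase angle: θ = 360°·(10.51 d)/(29.531 d) = 128.2°.
cos 128.2° = (-0.618), so f = (1 − (-0.618))/2 = 0.809, so 81%.

81%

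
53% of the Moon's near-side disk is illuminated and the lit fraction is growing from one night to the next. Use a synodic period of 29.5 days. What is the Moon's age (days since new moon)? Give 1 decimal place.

From f = (1 − cos θ)/2: cos θ = 1 − 2×0.53 = -0.060; arccos → 93.4°.
Waxing ⇒ before full, so θ = 93.4°.
That fraction of the synodic month is 93.4/360 × 29.5 d ≈ 7.66 d.

7.7 days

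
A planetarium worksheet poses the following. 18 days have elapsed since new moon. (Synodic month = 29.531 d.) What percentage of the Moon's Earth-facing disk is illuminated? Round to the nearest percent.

89%

The Moon has covered 18/29.531 of its cycle, so θ ≈ 360° × 18/29.531 = 219.4°.
With cos θ = (-0.772), the lit fraction is (1 − (-0.772))/2 ≈ 0.886, so 89%.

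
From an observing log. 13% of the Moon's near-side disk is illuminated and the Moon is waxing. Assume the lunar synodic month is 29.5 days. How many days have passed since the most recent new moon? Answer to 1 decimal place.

3.5 days

cos θ = 1 − 2f = 0.740, giving a principal value of 42.3°.
Before full moon the principal value applies: θ = 42.3°.
Age = 29.5 × 42.3°/360° ≈ 3.46 days.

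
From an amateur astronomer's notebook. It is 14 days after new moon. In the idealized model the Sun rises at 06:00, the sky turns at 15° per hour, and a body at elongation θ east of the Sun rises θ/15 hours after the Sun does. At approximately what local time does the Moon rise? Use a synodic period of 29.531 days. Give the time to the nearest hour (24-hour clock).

17:00

Phase angle: θ = 360°·(14 d)/(29.531 d) = 170.7°.
At 15° of sky rotation per hour, 170.7° corresponds to a 11.38 h lag.
06:00 + 11.38 h ≈ 17:23 → 17:00 to the nearest hour.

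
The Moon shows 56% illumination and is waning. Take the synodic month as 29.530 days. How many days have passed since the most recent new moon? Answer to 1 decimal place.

21.6 days

From f = (1 − cos θ)/2: cos θ = 1 − 2×0.56 = -0.120; arccos → 96.9°.
Since the Moon is past full (waning), take the reflex angle: θ = 360° − 96.9° = 263.1°.
Age = 29.530 × 263.1°/360° ≈ 21.58 days.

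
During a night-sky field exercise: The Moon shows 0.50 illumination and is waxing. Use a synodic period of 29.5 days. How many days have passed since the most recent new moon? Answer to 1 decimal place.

7.4 days

Invert f = (1 − cos θ)/2 to get cos θ = 1 − 2(0.50) = 0.000, hence θ₀ = arccos 0.000 = 90.0°.
Before full moon the principal value applies: θ = 90.0°.
At 360°/29.5 d per day, 90.0° corresponds to 7.38 days.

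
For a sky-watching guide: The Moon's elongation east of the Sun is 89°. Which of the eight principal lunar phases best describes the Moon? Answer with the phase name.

89° lies in the first quarter sector of the 8-phase cycle.

first quarter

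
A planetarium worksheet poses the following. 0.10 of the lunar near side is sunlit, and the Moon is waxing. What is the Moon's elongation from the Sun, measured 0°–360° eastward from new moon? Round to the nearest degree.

37°

From f = (1 − cos θ)/2: cos θ = 1 − 2×0.10 = 0.800; arccos → 36.9°.
Waxing ⇒ before full, so θ = 36.9°.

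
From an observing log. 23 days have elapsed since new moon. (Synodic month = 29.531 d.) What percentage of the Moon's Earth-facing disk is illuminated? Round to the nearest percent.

41%

Phase angle: θ = 360°·(23 d)/(29.531 d) = 280.4°.
Illuminated fraction = (1 − cos 280.4°)/2 = (1 − 0.180)/2 ≈ 0.410, so 41%.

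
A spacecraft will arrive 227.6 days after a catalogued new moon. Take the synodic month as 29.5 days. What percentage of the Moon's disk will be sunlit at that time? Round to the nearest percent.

61%

227.6 d spans 7 complete synodic months (7 × 29.5 = 206.50 d) plus 21.10 d.
Elongation θ = 360° × 21.10/29.5 ≈ 257.5°.
cos 257.5° = (-0.217), so f = (1 − (-0.217))/2 = 0.608, so 61%.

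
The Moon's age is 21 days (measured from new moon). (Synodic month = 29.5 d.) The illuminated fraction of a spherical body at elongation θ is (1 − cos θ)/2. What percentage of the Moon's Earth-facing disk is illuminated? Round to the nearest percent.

62%

Phase angle: θ = 360°·(21 d)/(29.5 d) = 256.3°.
Illuminated fraction = (1 − cos 256.3°)/2 = (1 − (-0.237))/2 ≈ 0.619, so 62%.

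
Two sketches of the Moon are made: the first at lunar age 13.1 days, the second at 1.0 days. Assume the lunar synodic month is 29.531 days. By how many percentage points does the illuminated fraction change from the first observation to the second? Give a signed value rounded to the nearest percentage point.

-96 pp

First observation: θ = 360°·13.1/29.531 = 159.7°, so f = 0.969.
Second observation: θ = 12.2°, f = 0.011.
Δf = 0.011 − 0.969 = -0.958, i.e. -96 pp.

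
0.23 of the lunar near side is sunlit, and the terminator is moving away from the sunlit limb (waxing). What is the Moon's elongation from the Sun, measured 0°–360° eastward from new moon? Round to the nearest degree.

From f = (1 − cos θ)/2: cos θ = 1 − 2×0.23 = 0.540; arccos → 57.3°.
Before full moon the principal value applies: θ = 57.3°.

57°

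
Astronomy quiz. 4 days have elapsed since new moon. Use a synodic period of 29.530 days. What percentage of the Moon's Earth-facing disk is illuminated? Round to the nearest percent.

17%

Elongation θ = 360° × 4/29.530 ≈ 48.8°.
Illuminated fraction = (1 − cos 48.8°)/2 = (1 − 0.659)/2 ≈ 0.170, so 17%.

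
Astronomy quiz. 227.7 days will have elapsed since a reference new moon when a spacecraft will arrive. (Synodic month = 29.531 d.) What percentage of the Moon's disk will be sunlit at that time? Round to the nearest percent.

Reduce mod P: 227.7 − 7×29.531 = 20.98 d into the current lunation.
The Moon has covered 20.98/29.531 of its cycle, so θ ≈ 360° × 20.98/29.531 = 255.8°.
cos 255.8° = (-0.245), so f = (1 − (-0.245))/2 = 0.623, so 62%.

62%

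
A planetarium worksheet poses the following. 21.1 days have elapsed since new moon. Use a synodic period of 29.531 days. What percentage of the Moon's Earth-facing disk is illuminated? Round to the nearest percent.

Phase angle: θ = 360°·(21.1 d)/(29.531 d) = 257.2°.
Illuminated fraction = (1 − cos 257.2°)/2 = (1 − (-0.221))/2 ≈ 0.611, so 61%.

61%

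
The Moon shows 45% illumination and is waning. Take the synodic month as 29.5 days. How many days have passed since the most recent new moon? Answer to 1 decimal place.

Invert f = (1 − cos θ)/2 to get cos θ = 1 − 2(0.45) = 0.100, hence θ₀ = arccos 0.100 = 84.3°.
A waning Moon lies in 180°–360°, so θ = 360° − 84.3° = 275.7°.
At 360°/29.5 d per day, 275.7° corresponds to 22.60 days.

22.6 days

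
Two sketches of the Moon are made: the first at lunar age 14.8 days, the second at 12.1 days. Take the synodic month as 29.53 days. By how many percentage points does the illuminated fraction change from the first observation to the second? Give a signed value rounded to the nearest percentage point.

-8 pp

First observation: θ = 360°·14.8/29.53 = 180.4°, so f = 1.000.
Second observation: θ = 147.5°, f = 0.922.
Δf = 0.922 − 1.000 = -0.078, i.e. -8 pp.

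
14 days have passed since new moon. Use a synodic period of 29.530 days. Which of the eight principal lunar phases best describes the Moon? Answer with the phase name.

θ ≈ 360° × 14/29.530 = 171°, which falls in the full moon sector.

full moon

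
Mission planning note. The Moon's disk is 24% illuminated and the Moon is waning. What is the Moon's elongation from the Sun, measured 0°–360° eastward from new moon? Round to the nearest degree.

From f = (1 − cos θ)/2: cos θ = 1 − 2×0.24 = 0.520; arccos → 58.7°.
Waning ⇒ past full, so θ = 360° − 58.7° = 301.3°.

301°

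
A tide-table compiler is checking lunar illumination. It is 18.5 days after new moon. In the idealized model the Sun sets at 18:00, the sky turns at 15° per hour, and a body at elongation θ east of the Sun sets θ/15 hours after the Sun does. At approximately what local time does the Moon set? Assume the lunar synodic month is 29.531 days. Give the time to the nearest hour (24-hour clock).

Elongation θ = 360° × 18.5/29.531 ≈ 225.5°.
The Moon trails the Sun by θ/15 = 225.5/15 ≈ 15.04 hours.
18:00 + 15.04 h ≈ 09:02 → 09:00 to the nearest hour.

09:00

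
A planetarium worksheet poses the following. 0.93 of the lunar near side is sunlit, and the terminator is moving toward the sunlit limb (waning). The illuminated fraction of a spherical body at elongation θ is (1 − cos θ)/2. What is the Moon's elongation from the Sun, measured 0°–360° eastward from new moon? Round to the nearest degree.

211°

From f = (1 − cos θ)/2: cos θ = 1 − 2×0.93 = -0.860; arccos → 149.3°.
Since the Moon is past full (waning), take the reflex angle: θ = 360° − 149.3° = 210.7°.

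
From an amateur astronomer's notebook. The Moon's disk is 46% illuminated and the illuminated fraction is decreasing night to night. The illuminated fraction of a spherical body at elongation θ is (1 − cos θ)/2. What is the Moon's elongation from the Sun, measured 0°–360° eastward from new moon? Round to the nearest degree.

275°

From f = (1 − cos θ)/2: cos θ = 1 − 2×0.46 = 0.080; arccos → 85.4°.
A waning Moon lies in 180°–360°, so θ = 360° − 85.4° = 274.6°.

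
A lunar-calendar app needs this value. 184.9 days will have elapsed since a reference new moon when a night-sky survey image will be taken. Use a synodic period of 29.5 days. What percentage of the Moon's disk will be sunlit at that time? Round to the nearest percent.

184.9/29.5 = 6.268 lunations, so 6 complete cycles and 7.90 d into the next.
Elongation θ = 360° × 7.90/29.5 ≈ 96.4°.
With cos θ = (-0.112), the lit fraction is (1 − (-0.112))/2 ≈ 0.556, so 56%.

56%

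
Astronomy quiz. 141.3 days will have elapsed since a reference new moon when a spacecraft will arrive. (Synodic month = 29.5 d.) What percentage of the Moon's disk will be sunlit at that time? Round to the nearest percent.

141.3/29.5 = 4.790 lunations, so 4 complete cycles and 23.30 d into the next.
Phase angle: θ = 360°·(23.30 d)/(29.5 d) = 284.3°.
Illuminated fraction = (1 − cos 284.3°)/2 = (1 − 0.248)/2 ≈ 0.376, so 38%.

38%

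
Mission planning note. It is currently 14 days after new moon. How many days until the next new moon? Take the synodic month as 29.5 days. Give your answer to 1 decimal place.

15.5 days

The next new moon completes the synodic month: 29.5 − 14 = 15.500 days.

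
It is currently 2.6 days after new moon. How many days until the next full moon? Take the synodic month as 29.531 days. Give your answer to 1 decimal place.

12.2 days

Full moon is 0.5 of the way through the cycle: age 0.5 × 29.531 = 14.765 d.
So 12.165 days remain (14.765 − 2.6).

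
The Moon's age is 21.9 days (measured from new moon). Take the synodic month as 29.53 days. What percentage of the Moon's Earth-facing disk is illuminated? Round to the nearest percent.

53%

The Moon has covered 21.9/29.53 of its cycle, so θ ≈ 360° × 21.9/29.53 = 267.0°.
With cos θ = (-0.053), the lit fraction is (1 − (-0.053))/2 ≈ 0.526, so 53%.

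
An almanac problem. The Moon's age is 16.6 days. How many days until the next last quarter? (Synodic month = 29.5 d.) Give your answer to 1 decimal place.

5.5 days

Last quarter occurs at elongation 270°, i.e. at age 29.5 × 270/360 = 22.125 d.
So 5.525 days remain (22.125 − 16.6).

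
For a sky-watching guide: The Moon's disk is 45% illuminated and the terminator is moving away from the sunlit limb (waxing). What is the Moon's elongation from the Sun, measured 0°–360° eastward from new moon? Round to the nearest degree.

From f = (1 − cos θ)/2: cos θ = 1 − 2×0.45 = 0.100; arccos → 84.3°.
The Moon is waxing (0°–180°), so θ = 84.3° directly.

84°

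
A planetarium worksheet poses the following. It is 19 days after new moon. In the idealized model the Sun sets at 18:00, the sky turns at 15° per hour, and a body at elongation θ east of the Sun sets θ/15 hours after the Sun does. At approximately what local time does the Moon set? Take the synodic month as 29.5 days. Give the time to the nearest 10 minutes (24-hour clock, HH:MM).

Elongation θ = 360° × 19/29.5 ≈ 231.9°.
Delay after the Sun = 231.9° / (15°/h) ≈ 15.46 h.
18:00 + 15.458 h ≈ 09:27 → 09:30 to the nearest ten minutes.

09:30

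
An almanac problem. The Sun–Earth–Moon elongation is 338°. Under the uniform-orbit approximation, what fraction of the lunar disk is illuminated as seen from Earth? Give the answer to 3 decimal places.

Half-versine of 338°: (1 − 0.927)/2 = 0.036.

0.036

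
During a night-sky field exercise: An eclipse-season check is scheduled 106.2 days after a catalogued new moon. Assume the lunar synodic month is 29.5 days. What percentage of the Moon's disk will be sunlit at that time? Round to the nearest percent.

Reduce mod P: 106.2 − 3×29.5 = 17.70 d into the current lunation.
Elongation θ = 360° × 17.70/29.5 ≈ 216.0°.
With cos θ = (-0.809), the lit fraction is (1 − (-0.809))/2 ≈ 0.905, so 90%.

90%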